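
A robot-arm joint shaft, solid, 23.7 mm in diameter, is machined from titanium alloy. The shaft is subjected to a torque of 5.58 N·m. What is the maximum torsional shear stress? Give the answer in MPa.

2.13 MPa

J = πd⁴/32 = π(0.0237)⁴/32 = 3.097×10^-8 m⁴.
τ_max = T·r/J = 5.580 × 0.0118 / 3.097×10^-8 = 2.135×10^6 Pa.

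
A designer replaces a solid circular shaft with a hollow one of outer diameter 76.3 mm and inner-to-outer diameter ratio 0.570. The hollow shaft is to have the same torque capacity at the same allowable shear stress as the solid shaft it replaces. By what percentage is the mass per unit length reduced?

27.3 %

Equal τ_max and T ⇒ the solid shaft needs d_s³ = d_o³(1−k⁴), so d_s = 76.3·(1−0.570⁴)^(1/3) = 73.51 mm.
Area ratio A_h/A_s = d_o²(1−k²)/d_s² = (1−k²)/(1−k⁴)^(2/3) = 0.7272.
Mass saving = 1 − 0.7272 = 27.3 %.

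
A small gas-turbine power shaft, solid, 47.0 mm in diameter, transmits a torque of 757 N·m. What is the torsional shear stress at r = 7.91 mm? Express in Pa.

J = πd⁴/32 = π(0.0470)⁴/32 = 4.791×10^-7 m⁴.
Shear stress varies linearly with radius: τ = T·r/J = 757.0 × 0.00791 / 4.791×10^-7 = 1.250×10^7 Pa.

1.25e7 Pa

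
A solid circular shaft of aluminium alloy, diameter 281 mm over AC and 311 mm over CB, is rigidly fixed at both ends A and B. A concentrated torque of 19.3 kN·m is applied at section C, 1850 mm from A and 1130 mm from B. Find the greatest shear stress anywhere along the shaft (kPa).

Compatibility: T_A·a/J_AC = T_B·b/J_CB with T_A + T_B = T₀.
J_AC = 6.12×10^-4 m⁴, J_CB = 9.18×10^-4 m⁴, so T_A = T₀·(J_AC/a)/((J_AC/a)+(J_CB/b)) = 5584 N·m, T_B = 13720 N·m.
τ in each portion: τ_AC = 1.28×10^6 Pa, τ_CB = 2.32×10^6 Pa; maximum is in CB.
τ_max = T_CB·r/J = 13720·0.155/9.18×10^-4 = 2.322×10^6 Pa.

2320 kPa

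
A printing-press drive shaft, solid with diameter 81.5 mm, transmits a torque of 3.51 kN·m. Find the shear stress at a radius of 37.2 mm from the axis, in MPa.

J = πd⁴/32 = π(0.0815)⁴/32 = 4.331×10^-6 m⁴.
Shear stress varies linearly with radius: τ = T·r/J = 3510 × 0.0372 / 4.331×10^-6 = 3.015×10^7 Pa.

30.1 MPa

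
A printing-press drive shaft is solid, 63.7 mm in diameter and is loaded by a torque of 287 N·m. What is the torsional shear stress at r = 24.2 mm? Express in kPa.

4300 kPa

J = πd⁴/32 = π(0.0637)⁴/32 = 1.616×10^-6 m⁴.
Shear stress varies linearly with radius: τ = T·r/J = 287.0 × 0.0242 / 1.616×10^-6 = 4.297×10^6 Pa.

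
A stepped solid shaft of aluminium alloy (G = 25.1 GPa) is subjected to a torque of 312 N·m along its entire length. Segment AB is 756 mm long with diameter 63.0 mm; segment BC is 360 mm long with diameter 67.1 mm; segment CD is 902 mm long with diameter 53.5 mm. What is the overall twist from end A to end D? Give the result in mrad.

J_AB = π(0.0630)⁴/32 = 1.55×10^-6 m⁴; J_BC = π(0.0671)⁴/32 = 1.99×10^-6 m⁴; J_CD = π(0.0535)⁴/32 = 8.04×10^-7 m⁴.
θ = (T/G)·Σ L_i/J_i = (312.0/25.1×10⁹)·(0.756/1.55×10^-6 + 0.360/1.99×10^-6 + 0.902/8.04×10^-7) = 0.02227 rad.

22.3 mrad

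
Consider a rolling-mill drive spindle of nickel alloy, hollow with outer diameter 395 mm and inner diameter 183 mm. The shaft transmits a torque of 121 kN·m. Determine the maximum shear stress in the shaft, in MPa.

10.5 MPa

J = π(d_o⁴ − d_i⁴)/32 = π(0.395⁴ − 0.183⁴)/32 = 2.280×10^-3 m⁴.
τ_max = T·r/J = 121000 × 0.198 / 2.280×10^-3 = 1.048×10^7 Pa.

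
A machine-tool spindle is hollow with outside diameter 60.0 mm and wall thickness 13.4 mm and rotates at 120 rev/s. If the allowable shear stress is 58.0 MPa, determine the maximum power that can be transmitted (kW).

J = π(d_o⁴ − d_i⁴)/32 = π(0.0600⁴ − 0.0332⁴)/32 = 1.153×10^-6 m⁴.
T_max = τ_allow·J/r = 5.80×10^7 × 1.153×10^-6 / 0.0300 = 2229 N·m.
ω = 2π·120 = 754.0 rad/s, so P_max = T_max·ω = 1.681×10^6 W.

1680 kW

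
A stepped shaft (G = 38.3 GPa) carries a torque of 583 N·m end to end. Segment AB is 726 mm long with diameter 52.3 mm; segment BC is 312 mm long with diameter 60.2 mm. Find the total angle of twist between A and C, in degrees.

J_AB = π(0.0523)⁴/32 = 7.35×10^-7 m⁴; J_BC = π(0.0602)⁴/32 = 1.29×10^-6 m⁴.
θ = (T/G)·Σ L_i/J_i = (583.0/38.3×10⁹)·(0.726/7.35×10^-7 + 0.312/1.29×10^-6) = 0.01873 rad.

1.07°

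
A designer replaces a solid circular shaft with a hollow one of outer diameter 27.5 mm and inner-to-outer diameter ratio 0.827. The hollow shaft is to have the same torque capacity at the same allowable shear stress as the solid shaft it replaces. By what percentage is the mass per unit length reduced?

51.9 %

Equal τ_max and T ⇒ the solid shaft needs d_s³ = d_o³(1−k⁴), so d_s = 27.5·(1−0.827⁴)^(1/3) = 22.29 mm.
Area ratio A_h/A_s = d_o²(1−k²)/d_s² = (1−k²)/(1−k⁴)^(2/3) = 0.4813.
Mass saving = 1 − 0.4813 = 51.9 %.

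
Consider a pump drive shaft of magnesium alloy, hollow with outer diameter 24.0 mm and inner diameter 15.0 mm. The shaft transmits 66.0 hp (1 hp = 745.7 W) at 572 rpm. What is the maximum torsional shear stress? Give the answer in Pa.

ω = 2π·572/60 = 59.90 rad/s, so T = P/ω = 66.0×745.7 / 59.90 = 821.6 N·m.
J = π(d_o⁴ − d_i⁴)/32 = π(0.0240⁴ − 0.0150⁴)/32 = 2.760×10^-8 m⁴.
τ_max = T·r/J = 821.6 × 0.0120 / 2.760×10^-8 = 3.572×10^8 Pa.

3.57e8 Pa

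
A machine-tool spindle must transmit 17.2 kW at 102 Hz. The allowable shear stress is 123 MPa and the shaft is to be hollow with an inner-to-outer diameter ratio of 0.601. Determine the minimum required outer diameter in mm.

10.9 mm

ω = 2π·102 = 640.9 rad/s, so T = P/ω = 17.2×10³ / 640.9 = 26.84 N·m.
For a hollow shaft with d_i/d_o = 0.601: τ_max = 16T/(π d_o³ (1−k⁴)), so d_o = [16T/(π τ_allow (1−k⁴))]^(1/3) = [16·26.84/(π·1.23×10^8·0.8695)]^(1/3) = 0.01085 m.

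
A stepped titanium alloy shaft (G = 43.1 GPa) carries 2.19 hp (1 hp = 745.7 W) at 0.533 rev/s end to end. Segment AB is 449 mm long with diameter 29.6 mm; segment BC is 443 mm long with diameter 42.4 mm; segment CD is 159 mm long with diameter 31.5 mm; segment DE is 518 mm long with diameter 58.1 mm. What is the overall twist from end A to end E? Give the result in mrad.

107 mrad

ω = 2π·0.533 = 3.349 rad/s, so T = P/ω = 2.19×745.7 / 3.349 = 487.6 N·m.
J_AB = π(0.0296)⁴/32 = 7.54×10^-8 m⁴; J_BC = π(0.0424)⁴/32 = 3.17×10^-7 m⁴; J_CD = π(0.0315)⁴/32 = 9.67×10^-8 m⁴; J_DE = π(0.0581)⁴/32 = 1.12×10^-6 m⁴.
θ = (T/G)·Σ L_i/J_i = (487.6/43.1×10⁹)·(0.449/7.54×10^-8 + 0.443/3.17×10^-7 + 0.159/9.67×10^-8 + 0.518/1.12×10^-6) = 0.1071 rad.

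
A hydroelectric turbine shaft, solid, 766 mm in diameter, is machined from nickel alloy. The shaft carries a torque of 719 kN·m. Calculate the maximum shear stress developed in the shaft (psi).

J = πd⁴/32 = π(0.766)⁴/32 = 0.03380 m⁴.
τ_max = T·r/J = 719000 × 0.383 / 0.03380 = 8.147×10^6 Pa.

1180 psi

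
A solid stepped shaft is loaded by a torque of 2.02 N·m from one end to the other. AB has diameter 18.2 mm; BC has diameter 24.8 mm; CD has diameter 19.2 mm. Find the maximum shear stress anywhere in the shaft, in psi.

Under the same torque, τ_max = 16T/(πd³) is largest where d is smallest — segment AB (d = 18.2 mm).
τ_max = 16·2.020/(π·(0.0182)³) = 1.707×10^6 Pa.

248 psi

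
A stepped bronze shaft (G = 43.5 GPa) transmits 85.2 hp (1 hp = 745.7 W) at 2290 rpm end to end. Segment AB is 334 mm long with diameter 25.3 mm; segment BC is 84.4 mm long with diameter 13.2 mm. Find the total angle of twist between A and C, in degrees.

12.8°

ω = 2π·2290/60 = 239.8 rad/s, so T = P/ω = 85.2×745.7 / 239.8 = 264.9 N·m.
J_AB = π(0.0253)⁴/32 = 4.02×10^-8 m⁴; J_BC = π(0.0132)⁴/32 = 2.98×10^-9 m⁴.
θ = (T/G)·Σ L_i/J_i = (264.9/43.5×10⁹)·(0.334/4.02×10^-8 + 0.0844/2.98×10^-9) = 0.2230 rad.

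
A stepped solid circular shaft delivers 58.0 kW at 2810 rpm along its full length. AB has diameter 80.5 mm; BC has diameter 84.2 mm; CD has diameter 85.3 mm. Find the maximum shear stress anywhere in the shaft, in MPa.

1.92 MPa

ω = 2π·2810/60 = 294.3 rad/s, so T = P/ω = 58.0×10³ / 294.3 = 197.1 N·m.
Under the same torque, τ_max = 16T/(πd³) is largest where d is smallest — segment AB (d = 80.5 mm).
τ_max = 16·197.1/(π·(0.0805)³) = 1.924×10^6 Pa.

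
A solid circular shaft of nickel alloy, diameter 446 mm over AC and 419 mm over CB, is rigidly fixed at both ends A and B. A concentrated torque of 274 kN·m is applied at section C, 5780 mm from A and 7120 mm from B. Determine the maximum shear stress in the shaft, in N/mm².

Compatibility: T_A·a/J_AC = T_B·b/J_CB with T_A + T_B = T₀.
J_AC = 3.88×10^-3 m⁴, J_CB = 3.03×10^-3 m⁴, so T_A = T₀·(J_AC/a)/((J_AC/a)+(J_CB/b)) = 167900 N·m, T_B = 106100 N·m.
τ in each portion: τ_AC = 9.64×10^6 Pa, τ_CB = 7.35×10^6 Pa; maximum is in AC.
τ_max = T_AC·r/J = 167900·0.223/3.88×10^-3 = 9.636×10^6 Pa.

9.64 N/mm²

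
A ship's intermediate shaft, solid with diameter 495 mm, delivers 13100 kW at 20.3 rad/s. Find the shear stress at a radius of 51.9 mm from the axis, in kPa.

5680 kPa

ω = 20.3 rad/s, so T = P/ω = 13100×10³ / 20.30 = 645300 N·m.
J = πd⁴/32 = π(0.495)⁴/32 = 5.894×10^-3 m⁴.
Shear stress varies linearly with radius: τ = T·r/J = 645300 × 0.0519 / 5.894×10^-3 = 5.682×10^6 Pa.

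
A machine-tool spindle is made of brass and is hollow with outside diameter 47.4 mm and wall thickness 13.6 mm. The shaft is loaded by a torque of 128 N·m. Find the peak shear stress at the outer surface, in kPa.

J = π(d_o⁴ − d_i⁴)/32 = π(0.0474⁴ − 0.0202⁴)/32 = 4.792×10^-7 m⁴.
τ_max = T·r/J = 128.0 × 0.0237 / 4.792×10^-7 = 6.330×10^6 Pa.

6330 kPa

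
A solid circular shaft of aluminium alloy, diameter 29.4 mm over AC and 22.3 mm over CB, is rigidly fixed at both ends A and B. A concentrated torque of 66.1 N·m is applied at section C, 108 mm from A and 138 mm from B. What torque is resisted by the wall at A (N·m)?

52.5 N·m

Compatibility: T_A·a/J_AC = T_B·b/J_CB with T_A + T_B = T₀.
J_AC = 7.33×10^-8 m⁴, J_CB = 2.43×10^-8 m⁴, so T_A = T₀·(J_AC/a)/((J_AC/a)+(J_CB/b)) = 52.50 N·m, T_B = 13.60 N·m.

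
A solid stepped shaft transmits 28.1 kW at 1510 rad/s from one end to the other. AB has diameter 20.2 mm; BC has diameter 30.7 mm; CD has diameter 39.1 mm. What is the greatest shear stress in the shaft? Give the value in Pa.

ω = 1510 rad/s, so T = P/ω = 28.1×10³ / 1510 = 18.61 N·m.
Under the same torque, τ_max = 16T/(πd³) is largest where d is smallest — segment AB (d = 20.2 mm).
τ_max = 16·18.61/(π·(0.0202)³) = 1.150×10^7 Pa.

1.15e7 Pa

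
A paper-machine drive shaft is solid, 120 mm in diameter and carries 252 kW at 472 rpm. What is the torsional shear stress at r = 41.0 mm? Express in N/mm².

10.3 N/mm²

ω = 2π·472/60 = 49.43 rad/s, so T = P/ω = 252×10³ / 49.43 = 5098 N·m.
J = πd⁴/32 = π(0.120)⁴/32 = 2.036×10^-5 m⁴.
Shear stress varies linearly with radius: τ = T·r/J = 5098 × 0.0410 / 2.036×10^-5 = 1.027×10^7 Pa.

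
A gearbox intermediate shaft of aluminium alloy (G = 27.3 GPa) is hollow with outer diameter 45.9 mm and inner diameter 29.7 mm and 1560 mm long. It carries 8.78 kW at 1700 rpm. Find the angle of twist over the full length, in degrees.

0.449°

ω = 2π·1700/60 = 178.0 rad/s, so T = P/ω = 8.78×10³ / 178.0 = 49.32 N·m.
J = π(d_o⁴ − d_i⁴)/32 = π(0.0459⁴ − 0.0297⁴)/32 = 3.594×10^-7 m⁴.
θ = T·L/(G·J) = 49.32 × 1.56 / (27.3×10⁹ × 3.594×10^-7) = 7.842×10^-3 rad.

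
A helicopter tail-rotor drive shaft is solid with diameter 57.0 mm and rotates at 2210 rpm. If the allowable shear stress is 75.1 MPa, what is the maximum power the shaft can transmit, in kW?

632 kW

J = πd⁴/32 = π(0.0570)⁴/32 = 1.036×10^-6 m⁴.
T_max = τ_allow·J/r = 7.51×10^7 × 1.036×10^-6 / 0.0285 = 2731 N·m.
ω = 2π·2210/60 = 231.4 rad/s, so P_max = T_max·ω = 6.320×10^5 W.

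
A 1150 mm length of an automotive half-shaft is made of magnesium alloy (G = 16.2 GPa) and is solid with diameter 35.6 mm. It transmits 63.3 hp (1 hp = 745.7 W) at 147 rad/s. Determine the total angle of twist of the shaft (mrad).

ω = 147 rad/s, so T = P/ω = 63.3×745.7 / 147.0 = 321.1 N·m.
J = πd⁴/32 = π(0.0356)⁴/32 = 1.577×10^-7 m⁴.
θ = T·L/(G·J) = 321.1 × 1.15 / (16.2×10⁹ × 1.577×10^-7) = 0.1446 rad.

145 mrad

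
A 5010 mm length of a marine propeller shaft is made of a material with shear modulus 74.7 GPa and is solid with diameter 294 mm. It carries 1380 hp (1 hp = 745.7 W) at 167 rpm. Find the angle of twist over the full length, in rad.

0.00538 rad

ω = 2π·167/60 = 17.49 rad/s, so T = P/ω = 1380×745.7 / 17.49 = 58840 N·m.
J = πd⁴/32 = π(0.294)⁴/32 = 7.335×10^-4 m⁴.
θ = T·L/(G·J) = 58840 × 5.01 / (74.7×10⁹ × 7.335×10^-4) = 5.381×10^-3 rad.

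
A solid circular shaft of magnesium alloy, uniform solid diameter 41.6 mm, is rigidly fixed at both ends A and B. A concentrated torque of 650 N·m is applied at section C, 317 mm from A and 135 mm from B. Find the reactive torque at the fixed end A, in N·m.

With uniform GJ and both ends fixed, compatibility θ_AC = θ_CB gives T_A·a = T_B·b, together with T_A + T_B = T₀.
T_A = T₀·b/(a+b) = 650.0·135/452.0 = 194.1 N·m; T_B = 455.9 N·m.

194 N·m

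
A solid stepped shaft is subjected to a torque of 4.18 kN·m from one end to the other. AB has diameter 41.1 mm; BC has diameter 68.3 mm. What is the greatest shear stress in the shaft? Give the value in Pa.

3.07e8 Pa

Under the same torque, τ_max = 16T/(πd³) is largest where d is smallest — segment AB (d = 41.1 mm).
τ_max = 16·4180/(π·(0.0411)³) = 3.066×10^8 Pa.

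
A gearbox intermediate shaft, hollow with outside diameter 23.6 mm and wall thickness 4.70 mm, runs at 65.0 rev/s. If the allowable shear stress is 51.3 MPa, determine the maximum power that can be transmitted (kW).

J = π(d_o⁴ − d_i⁴)/32 = π(0.0236⁴ − 0.0142⁴)/32 = 2.646×10^-8 m⁴.
T_max = τ_allow·J/r = 5.13×10^7 × 2.646×10^-8 / 0.0118 = 115.0 N·m.
ω = 2π·65.0 = 408.4 rad/s, so P_max = T_max·ω = 4.699×10^4 W.

47.0 kW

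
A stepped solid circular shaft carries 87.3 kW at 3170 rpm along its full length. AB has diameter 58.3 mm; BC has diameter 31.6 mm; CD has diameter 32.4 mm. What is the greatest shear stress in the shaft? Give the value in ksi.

6.16 ksi

ω = 2π·3170/60 = 332.0 rad/s, so T = P/ω = 87.3×10³ / 332.0 = 263.0 N·m.
Under the same torque, τ_max = 16T/(πd³) is largest where d is smallest — segment BC (d = 31.6 mm).
τ_max = 16·263.0/(π·(0.0316)³) = 4.245×10^7 Pa.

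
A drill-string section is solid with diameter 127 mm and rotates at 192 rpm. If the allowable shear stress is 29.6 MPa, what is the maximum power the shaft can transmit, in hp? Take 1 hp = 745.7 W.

J = πd⁴/32 = π(0.127)⁴/32 = 2.554×10^-5 m⁴.
T_max = τ_allow·J/r = 2.96×10^7 × 2.554×10^-5 / 0.0635 = 11910 N·m.
ω = 2π·192/60 = 20.11 rad/s, so P_max = T_max·ω = 2.394×10^5 W.

321 hp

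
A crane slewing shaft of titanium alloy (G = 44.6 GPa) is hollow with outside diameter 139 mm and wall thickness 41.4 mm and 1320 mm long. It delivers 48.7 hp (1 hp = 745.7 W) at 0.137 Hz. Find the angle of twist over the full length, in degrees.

2.01°

ω = 2π·0.137 = 0.8608 rad/s, so T = P/ω = 48.7×745.7 / 0.8608 = 42190 N·m.
J = π(d_o⁴ − d_i⁴)/32 = π(0.139⁴ − 0.0562⁴)/32 = 3.567×10^-5 m⁴.
θ = T·L/(G·J) = 42190 × 1.32 / (44.6×10⁹ × 3.567×10^-5) = 0.03501 rad.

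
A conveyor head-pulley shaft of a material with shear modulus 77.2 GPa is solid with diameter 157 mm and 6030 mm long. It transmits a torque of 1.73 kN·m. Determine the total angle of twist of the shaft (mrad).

2.27 mrad

J = πd⁴/32 = π(0.157)⁴/32 = 5.965×10^-5 m⁴.
θ = T·L/(G·J) = 1730 × 6.03 / (77.2×10⁹ × 5.965×10^-5) = 2.265×10^-3 rad.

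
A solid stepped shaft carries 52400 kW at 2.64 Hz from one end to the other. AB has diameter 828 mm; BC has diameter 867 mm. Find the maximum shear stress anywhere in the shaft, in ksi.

4.11 ksi

ω = 2π·2.64 = 16.59 rad/s, so T = P/ω = 52400×10³ / 16.59 = 3.159e6 N·m.
Under the same torque, τ_max = 16T/(πd³) is largest where d is smallest — segment AB (d = 828 mm).
τ_max = 16·3.159e6/(π·(0.828)³) = 2.834×10^7 Pa.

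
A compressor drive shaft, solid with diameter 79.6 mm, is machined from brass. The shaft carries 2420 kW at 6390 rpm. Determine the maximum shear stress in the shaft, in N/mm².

ω = 2π·6390/60 = 669.2 rad/s, so T = P/ω = 2420×10³ / 669.2 = 3616 N·m.
J = πd⁴/32 = π(0.0796)⁴/32 = 3.941×10^-6 m⁴.
τ_max = T·r/J = 3616 × 0.0398 / 3.941×10^-6 = 3.652×10^7 Pa.

36.5 N/mm²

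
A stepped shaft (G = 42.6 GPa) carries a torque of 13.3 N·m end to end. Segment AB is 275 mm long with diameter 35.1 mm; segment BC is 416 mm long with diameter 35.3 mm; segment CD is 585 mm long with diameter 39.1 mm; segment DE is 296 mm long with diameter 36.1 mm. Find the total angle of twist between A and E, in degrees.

0.159°

J_AB = π(0.0351)⁴/32 = 1.49×10^-7 m⁴; J_BC = π(0.0353)⁴/32 = 1.52×10^-7 m⁴; J_CD = π(0.0391)⁴/32 = 2.29×10^-7 m⁴; J_DE = π(0.0361)⁴/32 = 1.67×10^-7 m⁴.
θ = (T/G)·Σ L_i/J_i = (13.30/42.6×10⁹)·(0.275/1.49×10^-7 + 0.416/1.52×10^-7 + 0.585/2.29×10^-7 + 0.296/1.67×10^-7) = 2.778×10^-3 rad.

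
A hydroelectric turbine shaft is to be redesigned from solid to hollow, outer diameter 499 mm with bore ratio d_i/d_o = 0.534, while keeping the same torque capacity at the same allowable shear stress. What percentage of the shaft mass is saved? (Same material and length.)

24.4 %

Equal τ_max and T ⇒ the solid shaft needs d_s³ = d_o³(1−k⁴), so d_s = 499·(1−0.534⁴)^(1/3) = 485.1 mm.
Area ratio A_h/A_s = d_o²(1−k²)/d_s² = (1−k²)/(1−k⁴)^(2/3) = 0.7564.
Mass saving = 1 − 0.7564 = 24.4 %.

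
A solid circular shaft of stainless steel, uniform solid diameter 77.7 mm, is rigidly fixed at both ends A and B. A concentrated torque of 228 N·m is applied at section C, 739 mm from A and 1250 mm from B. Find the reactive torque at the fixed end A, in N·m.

With uniform GJ and both ends fixed, compatibility θ_AC = θ_CB gives T_A·a = T_B·b, together with T_A + T_B = T₀.
T_A = T₀·b/(a+b) = 228.0·1250/1989 = 143.3 N·m; T_B = 84.71 N·m.

143 N·m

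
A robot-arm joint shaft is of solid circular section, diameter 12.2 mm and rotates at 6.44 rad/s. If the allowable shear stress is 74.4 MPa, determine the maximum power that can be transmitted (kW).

0.171 kW

J = πd⁴/32 = π(0.0122)⁴/32 = 2.175×10^-9 m⁴.
T_max = τ_allow·J/r = 7.44×10^7 × 2.175×10^-9 / 0.00610 = 26.53 N·m.
ω = 6.44 rad/s, so P_max = T_max·ω = 170.8 W.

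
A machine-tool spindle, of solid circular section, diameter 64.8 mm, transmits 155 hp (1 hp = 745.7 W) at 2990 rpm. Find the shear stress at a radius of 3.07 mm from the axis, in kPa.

ω = 2π·2990/60 = 313.1 rad/s, so T = P/ω = 155×745.7 / 313.1 = 369.1 N·m.
J = πd⁴/32 = π(0.0648)⁴/32 = 1.731×10^-6 m⁴.
Shear stress varies linearly with radius: τ = T·r/J = 369.1 × 0.00307 / 1.731×10^-6 = 6.547×10^5 Pa.

655 kPa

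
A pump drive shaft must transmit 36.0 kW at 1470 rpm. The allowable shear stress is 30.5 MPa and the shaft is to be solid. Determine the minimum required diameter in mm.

ω = 2π·1470/60 = 153.9 rad/s, so T = P/ω = 36.0×10³ / 153.9 = 233.9 N·m.
For a solid shaft τ_max = 16T/(πd³), so d = (16T/(π τ_allow))^(1/3) = (16·233.9/(π·3.05×10^7))^(1/3) = 0.03393 m.

33.9 mm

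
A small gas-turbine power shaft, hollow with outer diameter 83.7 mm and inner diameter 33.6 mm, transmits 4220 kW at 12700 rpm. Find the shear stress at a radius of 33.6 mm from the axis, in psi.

ω = 2π·12700/60 = 1330 rad/s, so T = P/ω = 4220×10³ / 1330 = 3173 N·m.
J = π(d_o⁴ − d_i⁴)/32 = π(0.0837⁴ − 0.0336⁴)/32 = 4.693×10^-6 m⁴.
Shear stress varies linearly with radius: τ = T·r/J = 3173 × 0.0336 / 4.693×10^-6 = 2.272×10^7 Pa.

3290 psi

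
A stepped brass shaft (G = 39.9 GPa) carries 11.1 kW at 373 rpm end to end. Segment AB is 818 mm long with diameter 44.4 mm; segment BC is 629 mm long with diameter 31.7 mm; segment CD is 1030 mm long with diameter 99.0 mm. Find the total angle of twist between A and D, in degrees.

3.51°

ω = 2π·373/60 = 39.06 rad/s, so T = P/ω = 11.1×10³ / 39.06 = 284.2 N·m.
J_AB = π(0.0444)⁴/32 = 3.82×10^-7 m⁴; J_BC = π(0.0317)⁴/32 = 9.91×10^-8 m⁴; J_CD = π(0.0990)⁴/32 = 9.43×10^-6 m⁴.
θ = (T/G)·Σ L_i/J_i = (284.2/39.9×10⁹)·(0.818/3.82×10^-7 + 0.629/9.91×10^-8 + 1.03/9.43×10^-6) = 0.06124 rad.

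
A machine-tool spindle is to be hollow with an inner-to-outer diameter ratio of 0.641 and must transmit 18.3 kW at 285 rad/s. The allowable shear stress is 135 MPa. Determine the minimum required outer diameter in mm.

ω = 285 rad/s, so T = P/ω = 18.3×10³ / 285.0 = 64.21 N·m.
For a hollow shaft with d_i/d_o = 0.641: τ_max = 16T/(π d_o³ (1−k⁴)), so d_o = [16T/(π τ_allow (1−k⁴))]^(1/3) = [16·64.21/(π·1.35×10^8·0.8312)]^(1/3) = 0.01428 m.

14.3 mm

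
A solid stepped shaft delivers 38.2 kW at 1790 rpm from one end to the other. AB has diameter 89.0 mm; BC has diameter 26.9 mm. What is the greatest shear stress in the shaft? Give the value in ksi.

ω = 2π·1790/60 = 187.4 rad/s, so T = P/ω = 38.2×10³ / 187.4 = 203.8 N·m.
Under the same torque, τ_max = 16T/(πd³) is largest where d is smallest — segment BC (d = 26.9 mm).
τ_max = 16·203.8/(π·(0.0269)³) = 5.332×10^7 Pa.

7.73 ksi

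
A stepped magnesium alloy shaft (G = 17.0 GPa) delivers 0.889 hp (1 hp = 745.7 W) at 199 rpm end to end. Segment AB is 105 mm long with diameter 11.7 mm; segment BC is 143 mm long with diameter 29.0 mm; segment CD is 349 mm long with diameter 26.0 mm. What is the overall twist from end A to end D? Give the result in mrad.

ω = 2π·199/60 = 20.84 rad/s, so T = P/ω = 0.889×745.7 / 20.84 = 31.81 N·m.
J_AB = π(0.0117)⁴/32 = 1.84×10^-9 m⁴; J_BC = π(0.0290)⁴/32 = 6.94×10^-8 m⁴; J_CD = π(0.0260)⁴/32 = 4.49×10^-8 m⁴.
θ = (T/G)·Σ L_i/J_i = (31.81/17.0×10⁹)·(0.105/1.84×10^-9 + 0.143/6.94×10^-8 + 0.349/4.49×10^-8) = 0.1252 rad.

125 mrad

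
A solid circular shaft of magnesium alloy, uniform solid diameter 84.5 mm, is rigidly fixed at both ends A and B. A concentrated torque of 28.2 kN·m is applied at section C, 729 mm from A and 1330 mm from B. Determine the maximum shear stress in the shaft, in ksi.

22.3 ksi

With uniform GJ and both ends fixed, compatibility θ_AC = θ_CB gives T_A·a = T_B·b, together with T_A + T_B = T₀.
T_A = T₀·b/(a+b) = 28200·1330/2059 = 18220 N·m; T_B = 9984 N·m.
τ in each portion: τ_AC = 1.54×10^8 Pa, τ_CB = 8.43×10^7 Pa; maximum is in AC.
τ_max = T_AC·r/J = 18220·0.0423/5.01×10^-6 = 1.538×10^8 Pa.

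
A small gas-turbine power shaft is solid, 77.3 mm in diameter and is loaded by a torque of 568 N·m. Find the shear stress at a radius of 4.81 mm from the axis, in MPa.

J = πd⁴/32 = π(0.0773)⁴/32 = 3.505×10^-6 m⁴.
Shear stress varies linearly with radius: τ = T·r/J = 568.0 × 0.00481 / 3.505×10^-6 = 7.794×10^5 Pa.

0.779 MPa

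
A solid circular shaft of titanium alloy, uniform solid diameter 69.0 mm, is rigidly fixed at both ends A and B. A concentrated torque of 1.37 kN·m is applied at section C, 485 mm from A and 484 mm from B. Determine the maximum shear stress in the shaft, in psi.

With uniform GJ and both ends fixed, compatibility θ_AC = θ_CB gives T_A·a = T_B·b, together with T_A + T_B = T₀.
T_A = T₀·b/(a+b) = 1370·484/969.0 = 684.3 N·m; T_B = 685.7 N·m.
τ in each portion: τ_AC = 1.06×10^7 Pa, τ_CB = 1.06×10^7 Pa; maximum is in CB.
τ_max = T_CB·r/J = 685.7·0.0345/2.23×10^-6 = 1.063×10^7 Pa.

1540 psi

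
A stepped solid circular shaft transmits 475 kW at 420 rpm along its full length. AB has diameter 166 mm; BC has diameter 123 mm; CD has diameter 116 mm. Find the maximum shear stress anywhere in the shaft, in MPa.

35.2 MPa

ω = 2π·420/60 = 43.98 rad/s, so T = P/ω = 475×10³ / 43.98 = 10800 N·m.
Under the same torque, τ_max = 16T/(πd³) is largest where d is smallest — segment CD (d = 116 mm).
τ_max = 16·10800/(π·(0.116)³) = 3.524×10^7 Pa.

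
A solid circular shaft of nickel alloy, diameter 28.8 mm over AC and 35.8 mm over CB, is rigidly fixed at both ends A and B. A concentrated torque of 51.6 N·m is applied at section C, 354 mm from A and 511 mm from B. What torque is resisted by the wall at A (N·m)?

19.4 N·m

Compatibility: T_A·a/J_AC = T_B·b/J_CB with T_A + T_B = T₀.
J_AC = 6.75×10^-8 m⁴, J_CB = 1.61×10^-7 m⁴, so T_A = T₀·(J_AC/a)/((J_AC/a)+(J_CB/b)) = 19.44 N·m, T_B = 32.16 N·m.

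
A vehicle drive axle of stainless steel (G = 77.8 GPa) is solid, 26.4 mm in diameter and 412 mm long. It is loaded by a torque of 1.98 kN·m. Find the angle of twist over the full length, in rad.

J = πd⁴/32 = π(0.0264)⁴/32 = 4.769×10^-8 m⁴.
θ = T·L/(G·J) = 1980 × 0.412 / (77.8×10⁹ × 4.769×10^-8) = 0.2199 rad.

0.220 rad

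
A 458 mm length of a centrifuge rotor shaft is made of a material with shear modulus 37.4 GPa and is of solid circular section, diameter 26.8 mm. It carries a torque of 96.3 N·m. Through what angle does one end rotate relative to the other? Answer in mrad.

J = πd⁴/32 = π(0.0268)⁴/32 = 5.065×10^-8 m⁴.
θ = T·L/(G·J) = 96.30 × 0.458 / (37.4×10⁹ × 5.065×10^-8) = 0.02329 rad.

23.3 mrad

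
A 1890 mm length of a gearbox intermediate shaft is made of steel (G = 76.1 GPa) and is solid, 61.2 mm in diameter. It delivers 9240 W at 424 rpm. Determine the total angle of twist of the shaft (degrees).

0.215°

ω = 2π·424/60 = 44.40 rad/s, so T = P/ω = 9240 / 44.40 = 208.1 N·m.
J = πd⁴/32 = π(0.0612)⁴/32 = 1.377×10^-6 m⁴.
θ = T·L/(G·J) = 208.1 × 1.89 / (76.1×10⁹ × 1.377×10^-6) = 3.753×10^-3 rad.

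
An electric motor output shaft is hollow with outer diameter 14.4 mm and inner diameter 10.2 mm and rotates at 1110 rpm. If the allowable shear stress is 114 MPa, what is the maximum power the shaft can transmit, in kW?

5.81 kW

J = π(d_o⁴ − d_i⁴)/32 = π(0.0144⁴ − 0.0102⁴)/32 = 3.159×10^-9 m⁴.
T_max = τ_allow·J/r = 1.14×10^8 × 3.159×10^-9 / 0.00720 = 50.01 N·m.
ω = 2π·1110/60 = 116.2 rad/s, so P_max = T_max·ω = 5813 W.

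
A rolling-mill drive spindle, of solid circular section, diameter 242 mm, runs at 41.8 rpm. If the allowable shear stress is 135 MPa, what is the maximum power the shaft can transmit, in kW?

1640 kW

J = πd⁴/32 = π(0.242)⁴/32 = 3.367×10^-4 m⁴.
T_max = τ_allow·J/r = 1.35×10^8 × 3.367×10^-4 / 0.121 = 375700 N·m.
ω = 2π·41.8/60 = 4.377 rad/s, so P_max = T_max·ω = 1.644×10^6 W.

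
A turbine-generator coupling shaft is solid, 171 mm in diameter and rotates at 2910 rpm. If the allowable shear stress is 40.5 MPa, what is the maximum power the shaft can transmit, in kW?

12100 kW

J = πd⁴/32 = π(0.171)⁴/32 = 8.394×10^-5 m⁴.
T_max = τ_allow·J/r = 4.05×10^7 × 8.394×10^-5 / 0.0855 = 39760 N·m.
ω = 2π·2910/60 = 304.7 rad/s, so P_max = T_max·ω = 1.212×10^7 W.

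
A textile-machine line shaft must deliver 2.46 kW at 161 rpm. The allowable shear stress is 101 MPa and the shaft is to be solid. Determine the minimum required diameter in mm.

ω = 2π·161/60 = 16.86 rad/s, so T = P/ω = 2.46×10³ / 16.86 = 145.9 N·m.
For a solid shaft τ_max = 16T/(πd³), so d = (16T/(π τ_allow))^(1/3) = (16·145.9/(π·1.01×10^8))^(1/3) = 0.01945 m.

19.4 mm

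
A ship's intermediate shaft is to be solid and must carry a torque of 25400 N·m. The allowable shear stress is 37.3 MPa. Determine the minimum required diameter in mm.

For a solid shaft τ_max = 16T/(πd³), so d = (16T/(π τ_allow))^(1/3) = (16·25400/(π·3.73×10^7))^(1/3) = 0.1514 m.

151 mm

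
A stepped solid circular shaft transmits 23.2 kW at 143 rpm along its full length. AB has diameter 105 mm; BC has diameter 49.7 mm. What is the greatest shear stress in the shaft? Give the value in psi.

ω = 2π·143/60 = 14.97 rad/s, so T = P/ω = 23.2×10³ / 14.97 = 1549 N·m.
Under the same torque, τ_max = 16T/(πd³) is largest where d is smallest — segment BC (d = 49.7 mm).
τ_max = 16·1549/(π·(0.0497)³) = 6.427×10^7 Pa.

9320 psi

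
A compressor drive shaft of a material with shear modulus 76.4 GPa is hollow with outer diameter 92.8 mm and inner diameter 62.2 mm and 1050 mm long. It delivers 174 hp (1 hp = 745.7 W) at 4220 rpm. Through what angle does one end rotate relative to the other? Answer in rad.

6.94e-4 rad

ω = 2π·4220/60 = 441.9 rad/s, so T = P/ω = 174×745.7 / 441.9 = 293.6 N·m.
J = π(d_o⁴ − d_i⁴)/32 = π(0.0928⁴ − 0.0622⁴)/32 = 5.812×10^-6 m⁴.
θ = T·L/(G·J) = 293.6 × 1.05 / (76.4×10⁹ × 5.812×10^-6) = 6.943×10^-4 rad.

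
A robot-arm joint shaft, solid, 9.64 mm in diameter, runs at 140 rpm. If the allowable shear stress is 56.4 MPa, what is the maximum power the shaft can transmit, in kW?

0.145 kW

J = πd⁴/32 = π(0.00964)⁴/32 = 8.478×10^-10 m⁴.
T_max = τ_allow·J/r = 5.64×10^7 × 8.478×10^-10 / 0.00482 = 9.921 N·m.
ω = 2π·140/60 = 14.66 rad/s, so P_max = T_max·ω = 145.4 W.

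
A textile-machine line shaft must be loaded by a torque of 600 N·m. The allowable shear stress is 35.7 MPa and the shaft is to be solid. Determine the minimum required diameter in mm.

For a solid shaft τ_max = 16T/(πd³), so d = (16T/(π τ_allow))^(1/3) = (16·600.0/(π·3.57×10^7))^(1/3) = 0.04407 m.

44.1 mm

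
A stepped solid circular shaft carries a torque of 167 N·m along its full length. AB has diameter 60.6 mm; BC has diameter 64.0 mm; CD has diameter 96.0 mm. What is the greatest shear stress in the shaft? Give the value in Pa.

Under the same torque, τ_max = 16T/(πd³) is largest where d is smallest — segment AB (d = 60.6 mm).
τ_max = 16·167.0/(π·(0.0606)³) = 3.822×10^6 Pa.

3.82e6 Pa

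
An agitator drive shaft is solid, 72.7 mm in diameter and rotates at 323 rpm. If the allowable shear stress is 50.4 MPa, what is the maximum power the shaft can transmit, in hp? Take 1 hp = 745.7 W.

J = πd⁴/32 = π(0.0727)⁴/32 = 2.742×10^-6 m⁴.
T_max = τ_allow·J/r = 5.04×10^7 × 2.742×10^-6 / 0.0364 = 3802 N·m.
ω = 2π·323/60 = 33.82 rad/s, so P_max = T_max·ω = 1.286×10^5 W.

172 hp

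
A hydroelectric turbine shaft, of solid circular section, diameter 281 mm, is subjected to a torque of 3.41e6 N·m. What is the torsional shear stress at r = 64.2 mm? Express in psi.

J = πd⁴/32 = π(0.281)⁴/32 = 6.121×10^-4 m⁴.
Shear stress varies linearly with radius: τ = T·r/J = 3.410e6 × 0.0642 / 6.121×10^-4 = 3.577×10^8 Pa.

51900 psi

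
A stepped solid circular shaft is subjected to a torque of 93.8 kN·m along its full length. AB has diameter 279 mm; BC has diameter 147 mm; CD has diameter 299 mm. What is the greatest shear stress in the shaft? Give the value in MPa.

150 MPa

Under the same torque, τ_max = 16T/(πd³) is largest where d is smallest — segment BC (d = 147 mm).
τ_max = 16·93800/(π·(0.147)³) = 1.504×10^8 Pa.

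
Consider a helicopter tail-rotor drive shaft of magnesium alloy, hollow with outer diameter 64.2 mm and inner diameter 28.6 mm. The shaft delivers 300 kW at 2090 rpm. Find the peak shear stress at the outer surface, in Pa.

2.75e7 Pa

ω = 2π·2090/60 = 218.9 rad/s, so T = P/ω = 300×10³ / 218.9 = 1371 N·m.
J = π(d_o⁴ − d_i⁴)/32 = π(0.0642⁴ − 0.0286⁴)/32 = 1.602×10^-6 m⁴.
τ_max = T·r/J = 1371 × 0.0321 / 1.602×10^-6 = 2.746×10^7 Pa.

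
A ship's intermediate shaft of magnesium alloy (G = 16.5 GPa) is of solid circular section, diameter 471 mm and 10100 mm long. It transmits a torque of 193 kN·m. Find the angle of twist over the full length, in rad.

J = πd⁴/32 = π(0.471)⁴/32 = 4.832×10^-3 m⁴.
θ = T·L/(G·J) = 193000 × 10.1 / (16.5×10⁹ × 4.832×10^-3) = 0.02445 rad.

0.0245 rad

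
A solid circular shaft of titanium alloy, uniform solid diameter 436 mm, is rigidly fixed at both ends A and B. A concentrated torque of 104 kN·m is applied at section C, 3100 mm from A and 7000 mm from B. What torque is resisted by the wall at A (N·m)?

With uniform GJ and both ends fixed, compatibility θ_AC = θ_CB gives T_A·a = T_B·b, together with T_A + T_B = T₀.
T_A = T₀·b/(a+b) = 104000·7000/10100 = 72080 N·m; T_B = 31920 N·m.

72100 N·m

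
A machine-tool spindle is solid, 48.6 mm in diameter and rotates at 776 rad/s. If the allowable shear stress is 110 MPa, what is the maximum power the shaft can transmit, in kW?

1920 kW

J = πd⁴/32 = π(0.0486)⁴/32 = 5.477×10^-7 m⁴.
T_max = τ_allow·J/r = 1.10×10^8 × 5.477×10^-7 / 0.0243 = 2479 N·m.
ω = 776 rad/s, so P_max = T_max·ω = 1.924×10^6 W.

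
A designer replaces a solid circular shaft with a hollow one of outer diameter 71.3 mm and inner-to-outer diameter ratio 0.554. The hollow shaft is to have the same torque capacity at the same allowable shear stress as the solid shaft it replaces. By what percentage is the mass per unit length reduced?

Equal τ_max and T ⇒ the solid shaft needs d_s³ = d_o³(1−k⁴), so d_s = 71.3·(1−0.554⁴)^(1/3) = 68.99 mm.
Area ratio A_h/A_s = d_o²(1−k²)/d_s² = (1−k²)/(1−k⁴)^(2/3) = 0.7403.
Mass saving = 1 − 0.7403 = 26.0 %.

26.0 %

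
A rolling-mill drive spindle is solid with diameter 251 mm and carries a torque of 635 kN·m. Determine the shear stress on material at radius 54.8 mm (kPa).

J = πd⁴/32 = π(0.251)⁴/32 = 3.897×10^-4 m⁴.
Shear stress varies linearly with radius: τ = T·r/J = 635000 × 0.0548 / 3.897×10^-4 = 8.930×10^7 Pa.

89300 kPa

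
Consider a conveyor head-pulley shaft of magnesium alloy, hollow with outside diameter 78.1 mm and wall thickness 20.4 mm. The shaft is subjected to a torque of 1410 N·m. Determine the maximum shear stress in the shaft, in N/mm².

J = π(d_o⁴ − d_i⁴)/32 = π(0.0781⁴ − 0.0373⁴)/32 = 3.463×10^-6 m⁴.
τ_max = T·r/J = 1410 × 0.0390 / 3.463×10^-6 = 1.590×10^7 Pa.

15.9 N/mm²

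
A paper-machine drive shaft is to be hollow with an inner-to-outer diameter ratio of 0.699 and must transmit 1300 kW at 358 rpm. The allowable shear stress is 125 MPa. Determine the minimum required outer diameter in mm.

123 mm

ω = 2π·358/60 = 37.49 rad/s, so T = P/ω = 1300×10³ / 37.49 = 34680 N·m.
For a hollow shaft with d_i/d_o = 0.699: τ_max = 16T/(π d_o³ (1−k⁴)), so d_o = [16T/(π τ_allow (1−k⁴))]^(1/3) = [16·34680/(π·1.25×10^8·0.7613)]^(1/3) = 0.1229 m.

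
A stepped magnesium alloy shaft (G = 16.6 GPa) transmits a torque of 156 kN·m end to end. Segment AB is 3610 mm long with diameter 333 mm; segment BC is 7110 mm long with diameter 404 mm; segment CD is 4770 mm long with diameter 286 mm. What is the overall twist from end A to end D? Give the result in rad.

0.122 rad

J_AB = π(0.333)⁴/32 = 1.21×10^-3 m⁴; J_BC = π(0.404)⁴/32 = 2.62×10^-3 m⁴; J_CD = π(0.286)⁴/32 = 6.57×10^-4 m⁴.
θ = (T/G)·Σ L_i/J_i = (156000/16.6×10⁹)·(3.61/1.21×10^-3 + 7.11/2.62×10^-3 + 4.77/6.57×10^-4) = 0.1219 rad.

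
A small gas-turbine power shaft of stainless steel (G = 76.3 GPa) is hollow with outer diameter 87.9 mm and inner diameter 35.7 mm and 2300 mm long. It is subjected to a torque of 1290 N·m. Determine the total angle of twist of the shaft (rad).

J = π(d_o⁴ − d_i⁴)/32 = π(0.0879⁴ − 0.0357⁴)/32 = 5.701×10^-6 m⁴.
θ = T·L/(G·J) = 1290 × 2.30 / (76.3×10⁹ × 5.701×10^-6) = 6.821×10^-3 rad.

0.00682 rad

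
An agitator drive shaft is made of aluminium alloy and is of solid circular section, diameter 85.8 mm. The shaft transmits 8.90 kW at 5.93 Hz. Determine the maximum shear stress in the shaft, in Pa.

ω = 2π·5.93 = 37.26 rad/s, so T = P/ω = 8.90×10³ / 37.26 = 238.9 N·m.
J = πd⁴/32 = π(0.0858)⁴/32 = 5.320×10^-6 m⁴.
τ_max = T·r/J = 238.9 × 0.0429 / 5.320×10^-6 = 1.926×10^6 Pa.

1.93e6 Pa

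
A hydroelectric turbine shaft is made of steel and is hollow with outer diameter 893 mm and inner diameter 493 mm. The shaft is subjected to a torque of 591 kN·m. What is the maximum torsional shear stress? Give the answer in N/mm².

4.66 N/mm²

J = π(d_o⁴ − d_i⁴)/32 = π(0.893⁴ − 0.493⁴)/32 = 0.05663 m⁴.
τ_max = T·r/J = 591000 × 0.447 / 0.05663 = 4.660×10^6 Pa.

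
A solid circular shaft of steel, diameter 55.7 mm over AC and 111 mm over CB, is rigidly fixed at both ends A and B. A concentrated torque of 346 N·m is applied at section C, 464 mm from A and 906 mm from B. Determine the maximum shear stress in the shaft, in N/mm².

1.15 N/mm²

Compatibility: T_A·a/J_AC = T_B·b/J_CB with T_A + T_B = T₀.
J_AC = 9.45×10^-7 m⁴, J_CB = 1.49×10^-5 m⁴, so T_A = T₀·(J_AC/a)/((J_AC/a)+(J_CB/b)) = 38.12 N·m, T_B = 307.9 N·m.
τ in each portion: τ_AC = 1.12×10^6 Pa, τ_CB = 1.15×10^6 Pa; maximum is in CB.
τ_max = T_CB·r/J = 307.9·0.0555/1.49×10^-5 = 1.147×10^6 Pa.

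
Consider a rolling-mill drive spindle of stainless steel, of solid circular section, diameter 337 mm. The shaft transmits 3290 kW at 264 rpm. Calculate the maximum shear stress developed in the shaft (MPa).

15.8 MPa

ω = 2π·264/60 = 27.65 rad/s, so T = P/ω = 3290×10³ / 27.65 = 119000 N·m.
J = πd⁴/32 = π(0.337)⁴/32 = 1.266×10^-3 m⁴.
τ_max = T·r/J = 119000 × 0.169 / 1.266×10^-3 = 1.584×10^7 Pa.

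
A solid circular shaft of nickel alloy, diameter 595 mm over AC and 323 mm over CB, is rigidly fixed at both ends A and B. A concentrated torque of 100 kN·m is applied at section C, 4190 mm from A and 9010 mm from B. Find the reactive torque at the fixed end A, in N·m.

Compatibility: T_A·a/J_AC = T_B·b/J_CB with T_A + T_B = T₀.
J_AC = 0.0123 m⁴, J_CB = 1.07×10^-3 m⁴, so T_A = T₀·(J_AC/a)/((J_AC/a)+(J_CB/b)) = 96120 N·m, T_B = 3882 N·m.

96100 N·m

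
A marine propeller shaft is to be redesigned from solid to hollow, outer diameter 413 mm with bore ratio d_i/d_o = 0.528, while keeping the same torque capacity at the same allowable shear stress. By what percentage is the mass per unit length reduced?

23.9 %

Equal τ_max and T ⇒ the solid shaft needs d_s³ = d_o³(1−k⁴), so d_s = 413·(1−0.528⁴)^(1/3) = 402.0 mm.
Area ratio A_h/A_s = d_o²(1−k²)/d_s² = (1−k²)/(1−k⁴)^(2/3) = 0.7612.
Mass saving = 1 − 0.7612 = 23.9 %.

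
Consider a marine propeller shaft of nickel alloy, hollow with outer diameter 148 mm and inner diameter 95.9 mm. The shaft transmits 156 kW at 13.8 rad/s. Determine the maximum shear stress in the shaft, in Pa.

2.16e7 Pa

ω = 13.8 rad/s, so T = P/ω = 156×10³ / 13.80 = 11300 N·m.
J = π(d_o⁴ − d_i⁴)/32 = π(0.148⁴ − 0.0959⁴)/32 = 3.880×10^-5 m⁴.
τ_max = T·r/J = 11300 × 0.0740 / 3.880×10^-5 = 2.156×10^7 Pa.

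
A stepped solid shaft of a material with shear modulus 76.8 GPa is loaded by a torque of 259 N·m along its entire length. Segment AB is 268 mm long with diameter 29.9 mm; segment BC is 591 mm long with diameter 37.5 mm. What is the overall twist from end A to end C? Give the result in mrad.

J_AB = π(0.0299)⁴/32 = 7.85×10^-8 m⁴; J_BC = π(0.0375)⁴/32 = 1.94×10^-7 m⁴.
θ = (T/G)·Σ L_i/J_i = (259.0/76.8×10⁹)·(0.268/7.85×10^-8 + 0.591/1.94×10^-7) = 0.02178 rad.

21.8 mrad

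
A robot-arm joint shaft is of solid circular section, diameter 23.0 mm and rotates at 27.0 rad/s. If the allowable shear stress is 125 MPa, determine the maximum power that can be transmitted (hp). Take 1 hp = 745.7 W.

J = πd⁴/32 = π(0.0230)⁴/32 = 2.747×10^-8 m⁴.
T_max = τ_allow·J/r = 1.25×10^8 × 2.747×10^-8 / 0.0115 = 298.6 N·m.
ω = 27.0 rad/s, so P_max = T_max·ω = 8063 W.

10.8 hp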